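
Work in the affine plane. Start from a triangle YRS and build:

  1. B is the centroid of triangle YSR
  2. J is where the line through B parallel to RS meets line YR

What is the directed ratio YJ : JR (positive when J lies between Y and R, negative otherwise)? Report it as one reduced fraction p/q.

Choose coordinates Y = (0, 0), R = (1, 0), S = (0, 1).
1. B is the centroid of triangle YSR ⇒ B = (1/3, 1/3)
2. J is where the line through B parallel to RS meets line YR ⇒ J = (2/3, 0)
J = Y + t·(R−Y) with t = 2/3, so YJ:JR = t:(1−t) = 2/3:1/3

YJ:JR = 2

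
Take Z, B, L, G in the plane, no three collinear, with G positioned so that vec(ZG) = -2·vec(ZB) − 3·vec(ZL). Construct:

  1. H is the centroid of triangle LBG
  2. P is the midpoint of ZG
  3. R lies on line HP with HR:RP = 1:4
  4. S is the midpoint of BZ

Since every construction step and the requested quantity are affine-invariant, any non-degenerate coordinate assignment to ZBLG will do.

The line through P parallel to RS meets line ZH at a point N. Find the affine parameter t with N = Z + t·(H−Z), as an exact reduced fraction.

Choose coordinates Z = (0, 0), B = (1, 0), L = (0, 1), G = (-2, -3).
1. H is the centroid of triangle LBG ⇒ H = (-1/3, -2/3)
2. P is the midpoint of ZG ⇒ P = (-1, -3/2)
3. R lies on line HP with HR:RP = 1:4 ⇒ R = (-7/15, -5/6)
4. S is the midpoint of BZ ⇒ S = (1/2, 0)
through P parallel to RS: direction (29/30, 5/6); meets ZH at N = (-37/66, -37/33)
N = Z + t·(H−Z) with t = 37/22

t = 37/22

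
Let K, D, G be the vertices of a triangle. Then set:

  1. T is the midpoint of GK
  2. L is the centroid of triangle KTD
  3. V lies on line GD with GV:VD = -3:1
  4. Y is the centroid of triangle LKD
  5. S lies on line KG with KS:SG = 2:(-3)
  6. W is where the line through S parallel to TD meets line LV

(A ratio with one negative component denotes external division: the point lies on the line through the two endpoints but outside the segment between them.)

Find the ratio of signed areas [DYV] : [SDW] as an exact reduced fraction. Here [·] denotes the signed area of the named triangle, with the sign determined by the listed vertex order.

[DYV]:[SDW] = -1/330

Choose coordinates K = (0, 0), D = (1, 0), G = (0, 1).
1. T is the midpoint of GK ⇒ T = (0, 1/2)
2. L is the centroid of triangle KTD ⇒ L = (1/3, 1/6)
3. V lies on line GD with GV:VD = -3:1 ⇒ V = (3/2, -1/2)
4. Y is the centroid of triangle LKD ⇒ Y = (4/9, 1/18)
5. S lies on line KG with KS:SG = 2:(-3) ⇒ S = (0, -2)
6. W is where the line through S parallel to TD meets line LV ⇒ W = (33, -37/2)
2·[DYV] = 1/4, 2·[SDW] = -165/2
[DYV]:[SDW] = 1/4:-165/2 = -1/330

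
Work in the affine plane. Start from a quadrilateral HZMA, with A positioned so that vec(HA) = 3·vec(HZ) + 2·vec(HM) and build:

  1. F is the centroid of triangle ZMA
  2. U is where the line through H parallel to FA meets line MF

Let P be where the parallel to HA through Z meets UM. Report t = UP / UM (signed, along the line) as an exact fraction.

t = -1/2

Assign H = (0, 0), Z = (1, 0), M = (0, 1), A = (3, 2) — the answer is frame-independent, so this choice is without loss of generality.
1. F is the centroid of triangle ZMA ⇒ F = (4/3, 1)
2. U is where the line through H parallel to FA meets line MF ⇒ U = (5/3, 1)
through Z parallel to HA: direction (3, 2); meets UM at P = (5/2, 1)
P = U + t·(M−U) with t = -1/2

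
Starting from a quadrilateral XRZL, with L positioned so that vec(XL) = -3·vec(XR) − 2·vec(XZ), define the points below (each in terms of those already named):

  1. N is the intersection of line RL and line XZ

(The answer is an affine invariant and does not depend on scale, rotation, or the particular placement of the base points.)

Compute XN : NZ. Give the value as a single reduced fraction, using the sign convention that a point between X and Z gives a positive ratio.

XN:NZ = -1/3

Choose coordinates X = (0, 0), R = (1, 0), Z = (0, 1), L = (-3, -2).
1. N is the intersection of line RL and line XZ ⇒ N = (0, -1/2)
N = X + t·(Z−X) with t = -1/2, so XN:NZ = t:(1−t) = -1/2:3/2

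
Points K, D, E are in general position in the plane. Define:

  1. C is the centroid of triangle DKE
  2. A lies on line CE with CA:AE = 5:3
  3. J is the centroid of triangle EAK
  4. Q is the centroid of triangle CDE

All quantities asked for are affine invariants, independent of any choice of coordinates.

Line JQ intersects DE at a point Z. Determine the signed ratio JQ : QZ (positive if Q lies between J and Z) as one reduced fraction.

Set K = (0, 0), D = (1, 0), E = (0, 1); any affine frame gives the same invariant.
1. C is the centroid of triangle DKE ⇒ C = (1/3, 1/3)
2. A lies on line CE with CA:AE = 5:3 ⇒ A = (1/8, 3/4)
3. J is the centroid of triangle EAK ⇒ J = (1/24, 7/12)
4. Q is the centroid of triangle CDE ⇒ Q = (4/9, 4/9)
line JQ meets DE at Z = (35/57, 22/57)
Q = J + t·(Z−J) with t = 19/27, so JQ:QZ = 19/27:8/27

JQ:QZ = 19/8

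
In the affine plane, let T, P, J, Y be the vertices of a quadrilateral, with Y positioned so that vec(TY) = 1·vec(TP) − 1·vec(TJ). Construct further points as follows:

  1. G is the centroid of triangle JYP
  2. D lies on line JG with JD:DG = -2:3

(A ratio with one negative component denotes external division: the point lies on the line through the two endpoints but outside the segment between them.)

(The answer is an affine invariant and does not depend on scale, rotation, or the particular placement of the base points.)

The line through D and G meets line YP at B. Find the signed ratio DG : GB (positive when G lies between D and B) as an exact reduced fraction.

Set T = (0, 0), P = (1, 0), J = (0, 1), Y = (1, -1); any affine frame gives the same invariant.
1. G is the centroid of triangle JYP ⇒ G = (2/3, 0)
2. D lies on line JG with JD:DG = -2:3 ⇒ D = (-4/3, 3)
line DG meets YP at B = (1, -1/2)
G = D + t·(B−D) with t = 6/7, so DG:GB = 6/7:1/7

DG:GB = 6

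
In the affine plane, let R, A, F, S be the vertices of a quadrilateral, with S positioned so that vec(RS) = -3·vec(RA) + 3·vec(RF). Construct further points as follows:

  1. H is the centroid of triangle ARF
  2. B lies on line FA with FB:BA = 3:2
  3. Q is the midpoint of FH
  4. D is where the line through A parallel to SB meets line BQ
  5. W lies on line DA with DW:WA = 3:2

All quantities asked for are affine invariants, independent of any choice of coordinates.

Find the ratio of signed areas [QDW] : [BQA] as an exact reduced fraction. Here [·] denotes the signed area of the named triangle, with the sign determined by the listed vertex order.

Work in coordinates with R = (0, 0), A = (1, 0), F = (0, 1), S = (-3, 3).
1. H is the centroid of triangle ARF ⇒ H = (1/3, 1/3)
2. B lies on line FA with FB:BA = 3:2 ⇒ B = (3/5, 2/5)
3. Q is the midpoint of FH ⇒ Q = (1/6, 2/3)
4. D is where the line through A parallel to SB meets line BQ ⇒ D = (-11/25, 26/25)
5. W lies on line DA with DW:WA = 3:2 ⇒ W = (53/125, 52/125)
2·[QDW] = 7/125, 2·[BQA] = 1/15
[QDW]:[BQA] = 7/125:1/15 = 21/25

[QDW]:[BQA] = 21/25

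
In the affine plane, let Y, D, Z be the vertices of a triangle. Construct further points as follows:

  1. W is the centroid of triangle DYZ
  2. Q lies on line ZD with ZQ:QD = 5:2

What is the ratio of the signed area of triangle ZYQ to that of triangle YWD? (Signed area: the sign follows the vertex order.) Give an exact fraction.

[ZYQ]:[YWD] = -15/7

Choose coordinates Y = (0, 0), D = (1, 0), Z = (0, 1).
1. W is the centroid of triangle DYZ ⇒ W = (1/3, 1/3)
2. Q lies on line ZD with ZQ:QD = 5:2 ⇒ Q = (5/7, 2/7)
2·[ZYQ] = 5/7, 2·[YWD] = -1/3
[ZYQ]:[YWD] = 5/7:-1/3 = -15/7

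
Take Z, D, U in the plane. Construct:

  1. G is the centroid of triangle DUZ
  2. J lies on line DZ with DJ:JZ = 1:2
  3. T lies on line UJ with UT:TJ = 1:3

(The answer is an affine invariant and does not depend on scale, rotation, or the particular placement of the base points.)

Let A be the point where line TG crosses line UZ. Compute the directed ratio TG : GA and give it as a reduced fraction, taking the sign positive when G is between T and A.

TG:GA = -1/2

Set Z = (0, 0), D = (1, 0), U = (0, 1); any affine frame gives the same invariant.
1. G is the centroid of triangle DUZ ⇒ G = (1/3, 1/3)
2. J lies on line DZ with DJ:JZ = 1:2 ⇒ J = (2/3, 0)
3. T lies on line UJ with UT:TJ = 1:3 ⇒ T = (1/6, 3/4)
line TG meets UZ at A = (0, 7/6)
G = T + t·(A−T) with t = -1, so TG:GA = -1:2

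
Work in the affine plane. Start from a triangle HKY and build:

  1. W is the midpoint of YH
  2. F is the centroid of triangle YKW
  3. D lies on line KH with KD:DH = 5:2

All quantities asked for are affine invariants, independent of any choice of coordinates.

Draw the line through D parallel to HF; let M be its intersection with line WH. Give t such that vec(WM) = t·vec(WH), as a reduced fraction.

t = 13/7

Work in coordinates with H = (0, 0), K = (1, 0), Y = (0, 1).
1. W is the midpoint of YH ⇒ W = (0, 1/2)
2. F is the centroid of triangle YKW ⇒ F = (1/3, 1/2)
3. D lies on line KH with KD:DH = 5:2 ⇒ D = (2/7, 0)
through D parallel to HF: direction (1/3, 1/2); meets WH at M = (0, -3/7)
M = W + t·(H−W) with t = 13/7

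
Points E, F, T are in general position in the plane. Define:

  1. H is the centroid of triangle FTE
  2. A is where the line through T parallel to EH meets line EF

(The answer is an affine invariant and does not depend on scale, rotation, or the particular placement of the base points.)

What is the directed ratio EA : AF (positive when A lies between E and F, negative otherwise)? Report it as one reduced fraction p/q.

EA:AF = -1/2

Work in coordinates with E = (0, 0), F = (1, 0), T = (0, 1).
1. H is the centroid of triangle FTE ⇒ H = (1/3, 1/3)
2. A is where the line through T parallel to EH meets line EF ⇒ A = (-1, 0)
A = E + t·(F−E) with t = -1, so EA:AF = t:(1−t) = -1:2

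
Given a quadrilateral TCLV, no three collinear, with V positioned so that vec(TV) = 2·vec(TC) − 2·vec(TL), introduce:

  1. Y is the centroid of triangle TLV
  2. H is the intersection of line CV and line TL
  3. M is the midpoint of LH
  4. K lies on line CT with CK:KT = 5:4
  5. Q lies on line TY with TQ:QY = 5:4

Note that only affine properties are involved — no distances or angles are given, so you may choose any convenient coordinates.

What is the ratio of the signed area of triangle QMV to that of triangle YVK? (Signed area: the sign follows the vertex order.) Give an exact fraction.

[QMV]:[YVK] = -28

Work in coordinates with T = (0, 0), C = (1, 0), L = (0, 1), V = (2, -2).
1. Y is the centroid of triangle TLV ⇒ Y = (2/3, -1/3)
2. H is the intersection of line CV and line TL ⇒ H = (0, 2)
3. M is the midpoint of LH ⇒ M = (0, 3/2)
4. K lies on line CT with CK:KT = 5:4 ⇒ K = (4/9, 0)
5. Q lies on line TY with TQ:QY = 5:4 ⇒ Q = (10/27, -5/27)
2·[QMV] = -56/27, 2·[YVK] = 2/27
[QMV]:[YVK] = -56/27:2/27 = -28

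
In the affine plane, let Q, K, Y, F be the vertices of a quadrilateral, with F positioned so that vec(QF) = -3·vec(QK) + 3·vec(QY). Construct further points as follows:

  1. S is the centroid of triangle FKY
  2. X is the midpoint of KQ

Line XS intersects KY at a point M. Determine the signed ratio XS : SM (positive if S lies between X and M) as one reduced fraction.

XS:SM = 1/2

Choose coordinates Q = (0, 0), K = (1, 0), Y = (0, 1), F = (-3, 3).
1. S is the centroid of triangle FKY ⇒ S = (-2/3, 4/3)
2. X is the midpoint of KQ ⇒ X = (1/2, 0)
line XS meets KY at M = (-3, 4)
S = X + t·(M−X) with t = 1/3, so XS:SM = 1/3:2/3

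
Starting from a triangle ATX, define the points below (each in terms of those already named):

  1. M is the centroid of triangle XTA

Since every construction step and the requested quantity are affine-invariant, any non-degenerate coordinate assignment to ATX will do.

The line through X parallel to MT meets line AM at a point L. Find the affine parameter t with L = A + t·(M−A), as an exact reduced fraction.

t = 2

Set A = (0, 0), T = (1, 0), X = (0, 1); any affine frame gives the same invariant.
1. M is the centroid of triangle XTA ⇒ M = (1/3, 1/3)
through X parallel to MT: direction (2/3, -1/3); meets AM at L = (2/3, 2/3)
L = A + t·(M−A) with t = 2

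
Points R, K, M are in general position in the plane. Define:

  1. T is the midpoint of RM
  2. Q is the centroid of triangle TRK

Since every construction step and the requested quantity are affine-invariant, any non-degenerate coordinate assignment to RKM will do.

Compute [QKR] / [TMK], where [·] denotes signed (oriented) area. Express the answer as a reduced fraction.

[QKR]:[TMK] = 1/3

Work in coordinates with R = (0, 0), K = (1, 0), M = (0, 1).
1. T is the midpoint of RM ⇒ T = (0, 1/2)
2. Q is the centroid of triangle TRK ⇒ Q = (1/3, 1/6)
2·[QKR] = -1/6, 2·[TMK] = -1/2
[QKR]:[TMK] = -1/6:-1/2 = 1/3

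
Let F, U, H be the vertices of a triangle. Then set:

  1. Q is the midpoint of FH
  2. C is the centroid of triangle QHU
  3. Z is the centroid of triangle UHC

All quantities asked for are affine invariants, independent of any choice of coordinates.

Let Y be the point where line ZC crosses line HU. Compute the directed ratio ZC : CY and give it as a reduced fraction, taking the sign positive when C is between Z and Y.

Choose coordinates F = (0, 0), U = (1, 0), H = (0, 1).
1. Q is the midpoint of FH ⇒ Q = (0, 1/2)
2. C is the centroid of triangle QHU ⇒ C = (1/3, 1/2)
3. Z is the centroid of triangle UHC ⇒ Z = (4/9, 1/2)
line ZC meets HU at Y = (1/2, 1/2)
C = Z + t·(Y−Z) with t = -2, so ZC:CY = -2:3

ZC:CY = -2/3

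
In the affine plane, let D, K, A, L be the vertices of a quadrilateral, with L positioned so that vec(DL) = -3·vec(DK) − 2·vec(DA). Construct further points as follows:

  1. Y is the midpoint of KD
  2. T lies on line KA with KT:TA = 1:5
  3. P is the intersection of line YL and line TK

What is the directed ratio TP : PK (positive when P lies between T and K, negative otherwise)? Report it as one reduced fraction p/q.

Assign D = (0, 0), K = (1, 0), A = (0, 1), L = (-3, -2) — the answer is frame-independent, so this choice is without loss of generality.
1. Y is the midpoint of KD ⇒ Y = (1/2, 0)
2. T lies on line KA with KT:TA = 1:5 ⇒ T = (5/6, 1/6)
3. P is the intersection of line YL and line TK ⇒ P = (9/11, 2/11)
P = T + t·(K−T) with t = -1/11, so TP:PK = t:(1−t) = -1/11:12/11

TP:PK = -1/12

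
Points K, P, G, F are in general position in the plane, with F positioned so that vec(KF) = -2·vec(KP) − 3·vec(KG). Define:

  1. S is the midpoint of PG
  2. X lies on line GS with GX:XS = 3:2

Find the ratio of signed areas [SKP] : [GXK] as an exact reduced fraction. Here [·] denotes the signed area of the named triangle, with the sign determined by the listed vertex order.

[SKP]:[GXK] = -5/3

Assign K = (0, 0), P = (1, 0), G = (0, 1), F = (-2, -3) — the answer is frame-independent, so this choice is without loss of generality.
1. S is the midpoint of PG ⇒ S = (1/2, 1/2)
2. X lies on line GS with GX:XS = 3:2 ⇒ X = (3/10, 7/10)
2·[SKP] = 1/2, 2·[GXK] = -3/10
[SKP]:[GXK] = 1/2:-3/10 = -5/3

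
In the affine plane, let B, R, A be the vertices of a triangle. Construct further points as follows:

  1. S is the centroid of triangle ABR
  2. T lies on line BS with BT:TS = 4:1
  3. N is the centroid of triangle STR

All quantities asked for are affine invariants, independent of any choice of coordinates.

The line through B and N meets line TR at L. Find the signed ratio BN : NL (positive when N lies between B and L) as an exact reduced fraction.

BN:NL = -13

Choose coordinates B = (0, 0), R = (1, 0), A = (0, 1).
1. S is the centroid of triangle ABR ⇒ S = (1/3, 1/3)
2. T lies on line BS with BT:TS = 4:1 ⇒ T = (4/15, 4/15)
3. N is the centroid of triangle STR ⇒ N = (8/15, 1/5)
line BN meets TR at L = (32/65, 12/65)
N = B + t·(L−B) with t = 13/12, so BN:NL = 13/12:-1/12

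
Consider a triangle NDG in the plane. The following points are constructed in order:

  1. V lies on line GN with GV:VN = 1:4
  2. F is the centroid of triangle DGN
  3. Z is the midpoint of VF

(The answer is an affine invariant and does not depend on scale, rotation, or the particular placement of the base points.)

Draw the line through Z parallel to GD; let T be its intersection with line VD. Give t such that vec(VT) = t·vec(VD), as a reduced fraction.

Assign N = (0, 0), D = (1, 0), G = (0, 1) — the answer is frame-independent, so this choice is without loss of generality.
1. V lies on line GN with GV:VN = 1:4 ⇒ V = (0, 4/5)
2. F is the centroid of triangle DGN ⇒ F = (1/3, 1/3)
3. Z is the midpoint of VF ⇒ Z = (1/6, 17/30)
through Z parallel to GD: direction (1, -1); meets VD at T = (-1/3, 16/15)
T = V + t·(D−V) with t = -1/3

t = -1/3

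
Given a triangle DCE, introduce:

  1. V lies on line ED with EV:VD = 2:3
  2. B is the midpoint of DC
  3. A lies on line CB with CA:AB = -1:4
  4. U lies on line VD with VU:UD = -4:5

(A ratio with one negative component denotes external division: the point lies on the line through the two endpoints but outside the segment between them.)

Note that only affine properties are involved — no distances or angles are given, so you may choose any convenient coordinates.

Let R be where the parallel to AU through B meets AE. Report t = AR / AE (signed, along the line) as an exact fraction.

t = 6/7

Choose coordinates D = (0, 0), C = (1, 0), E = (0, 1).
1. V lies on line ED with EV:VD = 2:3 ⇒ V = (0, 3/5)
2. B is the midpoint of DC ⇒ B = (1/2, 0)
3. A lies on line CB with CA:AB = -1:4 ⇒ A = (7/6, 0)
4. U lies on line VD with VU:UD = -4:5 ⇒ U = (0, 3)
through B parallel to AU: direction (-7/6, 3); meets AE at R = (1/6, 6/7)
R = A + t·(E−A) with t = 6/7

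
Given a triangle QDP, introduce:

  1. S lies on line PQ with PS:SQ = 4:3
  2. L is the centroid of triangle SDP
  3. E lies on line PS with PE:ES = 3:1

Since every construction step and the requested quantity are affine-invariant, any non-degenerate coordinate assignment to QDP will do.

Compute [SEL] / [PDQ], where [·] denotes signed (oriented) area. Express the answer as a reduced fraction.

[SEL]:[PDQ] = 1/21

Choose coordinates Q = (0, 0), D = (1, 0), P = (0, 1).
1. S lies on line PQ with PS:SQ = 4:3 ⇒ S = (0, 3/7)
2. L is the centroid of triangle SDP ⇒ L = (1/3, 10/21)
3. E lies on line PS with PE:ES = 3:1 ⇒ E = (0, 4/7)
2·[SEL] = -1/21, 2·[PDQ] = -1
[SEL]:[PDQ] = -1/21:-1 = 1/21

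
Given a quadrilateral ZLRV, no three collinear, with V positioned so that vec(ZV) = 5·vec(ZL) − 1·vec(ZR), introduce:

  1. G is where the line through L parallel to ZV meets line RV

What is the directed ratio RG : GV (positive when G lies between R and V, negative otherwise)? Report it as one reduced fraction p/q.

Assign Z = (0, 0), L = (1, 0), R = (0, 1), V = (5, -1) — the answer is frame-independent, so this choice is without loss of generality.
1. G is where the line through L parallel to ZV meets line RV ⇒ G = (4, -3/5)
G = R + t·(V−R) with t = 4/5, so RG:GV = t:(1−t) = 4/5:1/5

RG:GV = 4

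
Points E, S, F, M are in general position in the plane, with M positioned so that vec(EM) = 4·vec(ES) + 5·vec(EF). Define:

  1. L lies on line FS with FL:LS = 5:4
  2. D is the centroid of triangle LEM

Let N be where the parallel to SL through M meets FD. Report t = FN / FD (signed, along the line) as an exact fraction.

Set E = (0, 0), S = (1, 0), F = (0, 1), M = (4, 5); any affine frame gives the same invariant.
1. L lies on line FS with FL:LS = 5:4 ⇒ L = (5/9, 4/9)
2. D is the centroid of triangle LEM ⇒ D = (41/27, 49/27)
through M parallel to SL: direction (-4/9, 4/9); meets FD at N = (328/63, 239/63)
N = F + t·(D−F) with t = 24/7

t = 24/7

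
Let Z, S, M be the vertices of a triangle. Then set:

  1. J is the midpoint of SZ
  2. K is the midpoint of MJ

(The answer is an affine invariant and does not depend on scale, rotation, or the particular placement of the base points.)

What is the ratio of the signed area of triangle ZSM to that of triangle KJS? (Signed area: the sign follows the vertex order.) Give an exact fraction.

[ZSM]:[KJS] = 4

Work in coordinates with Z = (0, 0), S = (1, 0), M = (0, 1).
1. J is the midpoint of SZ ⇒ J = (1/2, 0)
2. K is the midpoint of MJ ⇒ K = (1/4, 1/2)
2·[ZSM] = 1, 2·[KJS] = 1/4
[ZSM]:[KJS] = 1:1/4 = 4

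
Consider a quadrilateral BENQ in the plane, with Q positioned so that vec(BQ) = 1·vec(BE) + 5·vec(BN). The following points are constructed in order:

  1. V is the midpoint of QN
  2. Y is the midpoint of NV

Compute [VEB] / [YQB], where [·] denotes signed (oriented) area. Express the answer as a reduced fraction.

[VEB]:[YQB] = 4

Choose coordinates B = (0, 0), E = (1, 0), N = (0, 1), Q = (1, 5).
1. V is the midpoint of QN ⇒ V = (1/2, 3)
2. Y is the midpoint of NV ⇒ Y = (1/4, 2)
2·[VEB] = -3, 2·[YQB] = -3/4
[VEB]:[YQB] = -3:-3/4 = 4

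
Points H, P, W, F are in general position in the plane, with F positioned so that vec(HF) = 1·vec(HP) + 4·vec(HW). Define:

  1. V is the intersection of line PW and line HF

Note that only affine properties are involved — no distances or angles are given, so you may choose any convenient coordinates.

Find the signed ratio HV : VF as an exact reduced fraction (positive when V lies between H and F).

HV:VF = 1/4

Work in coordinates with H = (0, 0), P = (1, 0), W = (0, 1), F = (1, 4).
1. V is the intersection of line PW and line HF ⇒ V = (1/5, 4/5)
V = H + t·(F−H) with t = 1/5, so HV:VF = t:(1−t) = 1/5:4/5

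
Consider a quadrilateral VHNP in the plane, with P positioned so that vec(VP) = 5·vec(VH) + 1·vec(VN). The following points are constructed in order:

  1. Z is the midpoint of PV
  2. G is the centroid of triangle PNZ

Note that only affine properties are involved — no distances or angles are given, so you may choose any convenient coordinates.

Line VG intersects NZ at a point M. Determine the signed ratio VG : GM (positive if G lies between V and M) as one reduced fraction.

VG:GM = -4

Assign V = (0, 0), H = (1, 0), N = (0, 1), P = (5, 1) — the answer is frame-independent, so this choice is without loss of generality.
1. Z is the midpoint of PV ⇒ Z = (5/2, 1/2)
2. G is the centroid of triangle PNZ ⇒ G = (5/2, 5/6)
line VG meets NZ at M = (15/8, 5/8)
G = V + t·(M−V) with t = 4/3, so VG:GM = 4/3:-1/3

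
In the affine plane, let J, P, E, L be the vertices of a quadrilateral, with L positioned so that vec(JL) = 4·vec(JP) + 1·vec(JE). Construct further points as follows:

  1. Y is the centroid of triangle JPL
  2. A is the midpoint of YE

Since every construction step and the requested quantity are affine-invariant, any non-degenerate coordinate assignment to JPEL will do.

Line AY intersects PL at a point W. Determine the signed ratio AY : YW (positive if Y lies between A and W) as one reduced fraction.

AY:YW = 11/2

Assign J = (0, 0), P = (1, 0), E = (0, 1), L = (4, 1) — the answer is frame-independent, so this choice is without loss of generality.
1. Y is the centroid of triangle JPL ⇒ Y = (5/3, 1/3)
2. A is the midpoint of YE ⇒ A = (5/6, 2/3)
line AY meets PL at W = (20/11, 3/11)
Y = A + t·(W−A) with t = 11/13, so AY:YW = 11/13:2/13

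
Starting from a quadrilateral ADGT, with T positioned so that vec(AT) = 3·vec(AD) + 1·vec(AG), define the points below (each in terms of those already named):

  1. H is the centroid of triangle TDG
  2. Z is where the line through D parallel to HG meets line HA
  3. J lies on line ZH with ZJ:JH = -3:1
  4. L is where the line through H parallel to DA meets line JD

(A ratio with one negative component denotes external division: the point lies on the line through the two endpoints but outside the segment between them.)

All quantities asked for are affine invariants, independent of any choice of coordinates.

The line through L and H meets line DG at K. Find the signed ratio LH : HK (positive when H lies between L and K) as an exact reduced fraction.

LH:HK = 3/11

Work in coordinates with A = (0, 0), D = (1, 0), G = (0, 1), T = (3, 1).
1. H is the centroid of triangle TDG ⇒ H = (4/3, 2/3)
2. Z is where the line through D parallel to HG meets line HA ⇒ Z = (1/3, 1/6)
3. J lies on line ZH with ZJ:JH = -3:1 ⇒ J = (11/6, 11/12)
4. L is where the line through H parallel to DA meets line JD ⇒ L = (53/33, 2/3)
line LH meets DG at K = (1/3, 2/3)
H = L + t·(K−L) with t = 3/14, so LH:HK = 3/14:11/14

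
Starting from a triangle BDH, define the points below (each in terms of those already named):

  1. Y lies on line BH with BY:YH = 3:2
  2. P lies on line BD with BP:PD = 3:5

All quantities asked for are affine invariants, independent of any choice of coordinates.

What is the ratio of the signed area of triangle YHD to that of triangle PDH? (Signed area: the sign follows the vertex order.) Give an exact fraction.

Set B = (0, 0), D = (1, 0), H = (0, 1); any affine frame gives the same invariant.
1. Y lies on line BH with BY:YH = 3:2 ⇒ Y = (0, 3/5)
2. P lies on line BD with BP:PD = 3:5 ⇒ P = (3/8, 0)
2·[YHD] = -2/5, 2·[PDH] = 5/8
[YHD]:[PDH] = -2/5:5/8 = -16/25

[YHD]:[PDH] = -16/25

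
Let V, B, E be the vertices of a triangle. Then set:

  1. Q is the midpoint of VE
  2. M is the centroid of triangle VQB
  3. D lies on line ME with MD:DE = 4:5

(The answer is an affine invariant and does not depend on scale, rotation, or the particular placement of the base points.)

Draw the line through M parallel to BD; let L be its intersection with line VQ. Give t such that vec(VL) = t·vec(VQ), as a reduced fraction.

Choose coordinates V = (0, 0), B = (1, 0), E = (0, 1).
1. Q is the midpoint of VE ⇒ Q = (0, 1/2)
2. M is the centroid of triangle VQB ⇒ M = (1/3, 1/6)
3. D lies on line ME with MD:DE = 4:5 ⇒ D = (5/27, 29/54)
through M parallel to BD: direction (-22/27, 29/54); meets VQ at L = (0, 17/44)
L = V + t·(Q−V) with t = 17/22

t = 17/22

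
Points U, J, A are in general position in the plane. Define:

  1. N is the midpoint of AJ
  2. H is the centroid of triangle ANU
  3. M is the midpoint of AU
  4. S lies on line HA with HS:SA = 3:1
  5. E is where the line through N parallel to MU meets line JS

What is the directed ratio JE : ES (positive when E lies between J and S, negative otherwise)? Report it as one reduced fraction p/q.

Choose coordinates U = (0, 0), J = (1, 0), A = (0, 1).
1. N is the midpoint of AJ ⇒ N = (1/2, 1/2)
2. H is the centroid of triangle ANU ⇒ H = (1/6, 1/2)
3. M is the midpoint of AU ⇒ M = (0, 1/2)
4. S lies on line HA with HS:SA = 3:1 ⇒ S = (1/24, 7/8)
5. E is where the line through N parallel to MU meets line JS ⇒ E = (1/2, 21/46)
E = J + t·(S−J) with t = 12/23, so JE:ES = t:(1−t) = 12/23:11/23

JE:ES = 12/11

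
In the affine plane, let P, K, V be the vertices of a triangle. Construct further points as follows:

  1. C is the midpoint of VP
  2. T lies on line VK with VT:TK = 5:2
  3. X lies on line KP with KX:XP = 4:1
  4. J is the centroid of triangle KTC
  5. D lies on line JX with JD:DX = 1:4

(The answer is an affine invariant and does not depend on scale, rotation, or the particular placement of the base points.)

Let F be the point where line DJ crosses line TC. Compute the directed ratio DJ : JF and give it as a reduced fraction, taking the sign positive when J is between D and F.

Choose coordinates P = (0, 0), K = (1, 0), V = (0, 1).
1. C is the midpoint of VP ⇒ C = (0, 1/2)
2. T lies on line VK with VT:TK = 5:2 ⇒ T = (5/7, 2/7)
3. X lies on line KP with KX:XP = 4:1 ⇒ X = (1/5, 0)
4. J is the centroid of triangle KTC ⇒ J = (4/7, 11/42)
5. D lies on line JX with JD:DX = 1:4 ⇒ D = (87/175, 22/105)
line DJ meets TC at F = (125/196, 121/392)
J = D + t·(F−D) with t = 28/53, so DJ:JF = 28/53:25/53

DJ:JF = 28/25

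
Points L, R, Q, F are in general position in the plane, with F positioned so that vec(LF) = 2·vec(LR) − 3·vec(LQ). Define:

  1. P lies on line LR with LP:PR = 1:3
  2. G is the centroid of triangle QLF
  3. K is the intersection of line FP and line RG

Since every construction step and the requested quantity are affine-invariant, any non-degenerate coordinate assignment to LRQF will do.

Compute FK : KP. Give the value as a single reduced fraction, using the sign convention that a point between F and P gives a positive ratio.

Choose coordinates L = (0, 0), R = (1, 0), Q = (0, 1), F = (2, -3).
1. P lies on line LR with LP:PR = 1:3 ⇒ P = (1/4, 0)
2. G is the centroid of triangle QLF ⇒ G = (2/3, -2/3)
3. K is the intersection of line FP and line RG ⇒ K = (17/26, -9/13)
K = F + t·(P−F) with t = 10/13, so FK:KP = t:(1−t) = 10/13:3/13

FK:KP = 10/3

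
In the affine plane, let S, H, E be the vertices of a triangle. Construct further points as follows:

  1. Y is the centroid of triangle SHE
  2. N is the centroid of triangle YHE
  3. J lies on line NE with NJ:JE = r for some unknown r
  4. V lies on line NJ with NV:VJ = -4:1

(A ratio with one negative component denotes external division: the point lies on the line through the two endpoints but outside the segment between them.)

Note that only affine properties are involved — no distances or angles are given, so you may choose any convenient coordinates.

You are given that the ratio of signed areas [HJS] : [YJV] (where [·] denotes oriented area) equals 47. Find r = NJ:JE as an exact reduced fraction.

Choose coordinates S = (0, 0), H = (1, 0), E = (0, 1).
1. Y is the centroid of triangle SHE ⇒ Y = (1/3, 1/3)
2. N is the centroid of triangle YHE ⇒ N = (4/9, 4/9)
3. With NJ:JE = r, write λ = r/(r+1) so J = N + λ·(E−N); J is affine-linear in λ
4. V lies on line NJ with NV:VJ = -4:1 ⇒ V is an affine combination of earlier points and hence also affine-linear in λ
Every point depending on J is an affine combination of J and λ-independent points, so each such coordinate is linear in λ; the λ² term in each signed area is a multiple of (E−N)×(E−N) = 0, so 2·[HJS] and 2·[YJV] are each linear in λ. Evaluating at λ=0 and λ=1:
  2·[HJS] = 5/9·λ + 4/9,   2·[YJV] = 1/27·λ
So [HJS]:[YJV] = (5/9·λ + 4/9) / (1/27·λ). Setting this equal to 47:
  5/9·λ + 4/9 = 47·(1/27·λ)  ⇒  λ = 3/8
Then r = λ/(1−λ) = (3/8)/(5/8) = 3/5. Check: with r = 3/5, J = (5/18, 47/72) and [HJS]:[YJV] = 47 as required.

r = 3/5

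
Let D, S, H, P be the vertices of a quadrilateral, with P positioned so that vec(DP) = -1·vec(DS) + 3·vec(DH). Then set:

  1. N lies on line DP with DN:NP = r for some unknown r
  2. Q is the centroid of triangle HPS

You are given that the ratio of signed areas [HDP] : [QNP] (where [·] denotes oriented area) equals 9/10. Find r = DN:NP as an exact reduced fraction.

Assign D = (0, 0), S = (1, 0), H = (0, 1), P = (-1, 3) — the answer is frame-independent, so this choice is without loss of generality.
1. With DN:NP = r, write λ = r/(r+1) so N = D + λ·(P−D); N is affine-linear in λ
2. Q is the centroid of triangle HPS ⇒ Q = (0, 4/3)
Every point depending on N is an affine combination of N and λ-independent points, so each such coordinate is linear in λ; the λ² term in each signed area is a multiple of (P−D)×(P−D) = 0, so 2·[HDP] and 2·[QNP] are each linear in λ. Evaluating at λ=0 and λ=1:
  2·[HDP] = -1,   2·[QNP] = 4/3·λ − 4/3
So [HDP]:[QNP] = (-1) / (4/3·λ − 4/3). Setting this equal to 9/10:
  -1 = 9/10·(4/3·λ − 4/3)  ⇒  λ = 1/6
Then r = λ/(1−λ) = (1/6)/(5/6) = 1/5. Check: with r = 1/5, N = (-1/6, 1/2) and [HDP]:[QNP] = 9/10 as required.

r = 1/5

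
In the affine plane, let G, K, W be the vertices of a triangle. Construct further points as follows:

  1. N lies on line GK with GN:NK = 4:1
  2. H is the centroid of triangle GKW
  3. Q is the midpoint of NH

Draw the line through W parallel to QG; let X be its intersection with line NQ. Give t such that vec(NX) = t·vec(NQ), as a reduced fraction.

t = 21/4

Choose coordinates G = (0, 0), K = (1, 0), W = (0, 1).
1. N lies on line GK with GN:NK = 4:1 ⇒ N = (4/5, 0)
2. H is the centroid of triangle GKW ⇒ H = (1/3, 1/3)
3. Q is the midpoint of NH ⇒ Q = (17/30, 1/6)
through W parallel to QG: direction (-17/30, -1/6); meets NQ at X = (-17/40, 7/8)
X = N + t·(Q−N) with t = 21/4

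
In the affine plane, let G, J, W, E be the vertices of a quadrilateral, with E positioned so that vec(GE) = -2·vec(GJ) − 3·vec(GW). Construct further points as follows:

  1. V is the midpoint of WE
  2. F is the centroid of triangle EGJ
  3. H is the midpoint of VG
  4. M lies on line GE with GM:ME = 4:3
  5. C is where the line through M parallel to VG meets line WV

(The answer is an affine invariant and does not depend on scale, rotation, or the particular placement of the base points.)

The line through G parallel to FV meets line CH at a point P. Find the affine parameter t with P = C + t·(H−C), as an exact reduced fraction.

Set G = (0, 0), J = (1, 0), W = (0, 1), E = (-2, -3); any affine frame gives the same invariant.
1. V is the midpoint of WE ⇒ V = (-1, -1)
2. F is the centroid of triangle EGJ ⇒ F = (-1/3, -1)
3. H is the midpoint of VG ⇒ H = (-1/2, -1/2)
4. M lies on line GE with GM:ME = 4:3 ⇒ M = (-8/7, -12/7)
5. C is where the line through M parallel to VG meets line WV ⇒ C = (-11/7, -15/7)
through G parallel to FV: direction (-2/3, 0); meets CH at P = (-4/23, 0)
P = C + t·(H−C) with t = 30/23

t = 30/23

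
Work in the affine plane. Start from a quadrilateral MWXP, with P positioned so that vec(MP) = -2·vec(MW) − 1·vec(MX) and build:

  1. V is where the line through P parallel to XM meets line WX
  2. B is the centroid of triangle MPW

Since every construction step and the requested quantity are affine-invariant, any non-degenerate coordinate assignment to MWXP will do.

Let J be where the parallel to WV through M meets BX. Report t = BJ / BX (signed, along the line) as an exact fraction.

Work in coordinates with M = (0, 0), W = (1, 0), X = (0, 1), P = (-2, -1).
1. V is where the line through P parallel to XM meets line WX ⇒ V = (-2, 3)
2. B is the centroid of triangle MPW ⇒ B = (-1/3, -1/3)
through M parallel to WV: direction (-3, 3); meets BX at J = (-1/5, 1/5)
J = B + t·(X−B) with t = 2/5

t = 2/5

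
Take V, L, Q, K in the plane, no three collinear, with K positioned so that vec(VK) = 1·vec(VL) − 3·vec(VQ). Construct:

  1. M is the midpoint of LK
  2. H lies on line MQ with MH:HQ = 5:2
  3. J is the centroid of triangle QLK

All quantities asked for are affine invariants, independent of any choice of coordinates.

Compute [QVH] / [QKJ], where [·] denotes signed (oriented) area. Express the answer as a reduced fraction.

Choose coordinates V = (0, 0), L = (1, 0), Q = (0, 1), K = (1, -3).
1. M is the midpoint of LK ⇒ M = (1, -3/2)
2. H lies on line MQ with MH:HQ = 5:2 ⇒ H = (2/7, 2/7)
3. J is the centroid of triangle QLK ⇒ J = (2/3, -2/3)
2·[QVH] = 2/7, 2·[QKJ] = 1
[QVH]:[QKJ] = 2/7:1 = 2/7

[QVH]:[QKJ] = 2/7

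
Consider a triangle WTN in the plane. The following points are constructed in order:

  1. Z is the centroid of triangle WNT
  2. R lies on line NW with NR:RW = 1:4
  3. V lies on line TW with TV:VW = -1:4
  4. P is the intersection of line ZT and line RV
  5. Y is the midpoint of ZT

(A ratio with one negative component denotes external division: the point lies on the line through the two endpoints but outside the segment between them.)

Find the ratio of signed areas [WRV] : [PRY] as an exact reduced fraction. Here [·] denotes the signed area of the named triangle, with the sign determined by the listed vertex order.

[WRV]:[PRY] = -32/21

Set W = (0, 0), T = (1, 0), N = (0, 1); any affine frame gives the same invariant.
1. Z is the centroid of triangle WNT ⇒ Z = (1/3, 1/3)
2. R lies on line NW with NR:RW = 1:4 ⇒ R = (0, 4/5)
3. V lies on line TW with TV:VW = -1:4 ⇒ V = (4/3, 0)
4. P is the intersection of line ZT and line RV ⇒ P = (3, -1)
5. Y is the midpoint of ZT ⇒ Y = (2/3, 1/6)
2·[WRV] = -16/15, 2·[PRY] = 7/10
[WRV]:[PRY] = -16/15:7/10 = -32/21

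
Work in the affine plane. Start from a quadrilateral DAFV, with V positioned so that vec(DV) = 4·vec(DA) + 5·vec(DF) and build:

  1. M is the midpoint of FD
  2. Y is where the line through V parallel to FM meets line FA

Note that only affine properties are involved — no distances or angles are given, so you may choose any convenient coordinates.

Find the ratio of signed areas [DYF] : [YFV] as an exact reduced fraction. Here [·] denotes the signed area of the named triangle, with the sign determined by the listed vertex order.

Set D = (0, 0), A = (1, 0), F = (0, 1), V = (4, 5); any affine frame gives the same invariant.
1. M is the midpoint of FD ⇒ M = (0, 1/2)
2. Y is where the line through V parallel to FM meets line FA ⇒ Y = (4, -3)
2·[DYF] = 4, 2·[YFV] = -32
[DYF]:[YFV] = 4:-32 = -1/8

[DYF]:[YFV] = -1/8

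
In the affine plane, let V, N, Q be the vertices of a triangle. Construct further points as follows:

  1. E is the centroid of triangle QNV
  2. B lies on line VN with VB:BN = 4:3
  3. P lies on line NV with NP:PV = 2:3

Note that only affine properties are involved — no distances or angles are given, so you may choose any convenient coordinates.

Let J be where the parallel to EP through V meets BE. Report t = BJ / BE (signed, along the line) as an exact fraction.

t = -20

Work in coordinates with V = (0, 0), N = (1, 0), Q = (0, 1).
1. E is the centroid of triangle QNV ⇒ E = (1/3, 1/3)
2. B lies on line VN with VB:BN = 4:3 ⇒ B = (4/7, 0)
3. P lies on line NV with NP:PV = 2:3 ⇒ P = (3/5, 0)
through V parallel to EP: direction (4/15, -1/3); meets BE at J = (16/3, -20/3)
J = B + t·(E−B) with t = -20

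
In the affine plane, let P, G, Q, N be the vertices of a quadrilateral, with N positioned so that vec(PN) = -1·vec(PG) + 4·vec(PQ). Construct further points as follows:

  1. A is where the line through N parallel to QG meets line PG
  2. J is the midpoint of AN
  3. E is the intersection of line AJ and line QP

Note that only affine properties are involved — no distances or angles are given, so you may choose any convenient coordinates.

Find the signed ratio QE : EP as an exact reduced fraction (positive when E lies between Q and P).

QE:EP = -2/3

Work in coordinates with P = (0, 0), G = (1, 0), Q = (0, 1), N = (-1, 4).
1. A is where the line through N parallel to QG meets line PG ⇒ A = (3, 0)
2. J is the midpoint of AN ⇒ J = (1, 2)
3. E is the intersection of line AJ and line QP ⇒ E = (0, 3)
E = Q + t·(P−Q) with t = -2, so QE:EP = t:(1−t) = -2:3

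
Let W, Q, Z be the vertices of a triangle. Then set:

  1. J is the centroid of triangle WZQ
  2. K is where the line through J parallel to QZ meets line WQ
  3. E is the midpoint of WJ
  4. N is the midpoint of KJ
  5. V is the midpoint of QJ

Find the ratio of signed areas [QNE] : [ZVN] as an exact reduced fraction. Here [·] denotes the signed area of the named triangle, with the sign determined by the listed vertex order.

[QNE]:[ZVN] = -2/5

Set W = (0, 0), Q = (1, 0), Z = (0, 1); any affine frame gives the same invariant.
1. J is the centroid of triangle WZQ ⇒ J = (1/3, 1/3)
2. K is where the line through J parallel to QZ meets line WQ ⇒ K = (2/3, 0)
3. E is the midpoint of WJ ⇒ E = (1/6, 1/6)
4. N is the midpoint of KJ ⇒ N = (1/2, 1/6)
5. V is the midpoint of QJ ⇒ V = (2/3, 1/6)
2·[QNE] = 1/18, 2·[ZVN] = -5/36
[QNE]:[ZVN] = 1/18:-5/36 = -2/5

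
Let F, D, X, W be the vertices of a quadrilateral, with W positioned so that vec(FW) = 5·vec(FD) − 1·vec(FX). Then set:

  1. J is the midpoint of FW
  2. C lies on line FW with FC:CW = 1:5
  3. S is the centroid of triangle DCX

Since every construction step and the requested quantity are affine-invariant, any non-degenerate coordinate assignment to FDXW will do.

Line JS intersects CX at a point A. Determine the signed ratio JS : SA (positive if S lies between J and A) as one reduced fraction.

JS:SA = 14

Set F = (0, 0), D = (1, 0), X = (0, 1), W = (5, -1); any affine frame gives the same invariant.
1. J is the midpoint of FW ⇒ J = (5/2, -1/2)
2. C lies on line FW with FC:CW = 1:5 ⇒ C = (5/6, -1/6)
3. S is the centroid of triangle DCX ⇒ S = (11/18, 5/18)
line JS meets CX at A = (10/21, 1/3)
S = J + t·(A−J) with t = 14/15, so JS:SA = 14/15:1/15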